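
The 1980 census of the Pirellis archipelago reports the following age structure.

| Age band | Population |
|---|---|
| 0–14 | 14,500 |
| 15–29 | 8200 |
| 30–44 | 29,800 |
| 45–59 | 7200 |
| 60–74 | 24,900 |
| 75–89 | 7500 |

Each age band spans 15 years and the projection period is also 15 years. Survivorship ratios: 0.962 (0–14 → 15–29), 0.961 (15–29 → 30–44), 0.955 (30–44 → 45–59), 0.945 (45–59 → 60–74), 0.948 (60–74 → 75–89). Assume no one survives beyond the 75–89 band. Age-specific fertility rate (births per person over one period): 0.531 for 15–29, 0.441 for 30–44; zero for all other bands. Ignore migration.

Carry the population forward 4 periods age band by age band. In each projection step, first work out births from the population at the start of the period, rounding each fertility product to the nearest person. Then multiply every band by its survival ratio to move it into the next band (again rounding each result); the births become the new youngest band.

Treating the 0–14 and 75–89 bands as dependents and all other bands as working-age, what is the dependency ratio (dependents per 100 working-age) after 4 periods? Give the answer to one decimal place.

— Period 1 —
Births: 8200 * 0.531 = 4354, 29800 * 0.441 = 13142 — total 17496
15–29: 14500 * 0.962 = 13949
30–44: 8200 * 0.961 = 7880
45–59: 29800 * 0.955 = 28459
60–74: 7200 * 0.945 = 6804
75–89: 24900 * 0.948 = 23605
Population now: 0–14=17496, 15–29=13949, 30–44=7880, 45–59=28459, 60–74=6804, 75–89=23605
— Period 2 —
Births: 13949 * 0.531 = 7407, 7880 * 0.441 = 3475 — total 10882
15–29: 17496 * 0.962 = 16831
30–44: 13949 * 0.961 = 13405
45–59: 7880 * 0.955 = 7525
60–74: 28459 * 0.945 = 26894
75–89: 6804 * 0.948 = 6450
Population now: 0–14=10882, 15–29=16831, 30–44=13405, 45–59=7525, 60–74=26894, 75–89=6450
— Period 3 —
Births: 16831 * 0.531 = 8937, 13405 * 0.441 = 5912 — total 14849
15–29: 10882 * 0.962 = 10468
30–44: 16831 * 0.961 = 16175
45–59: 13405 * 0.955 = 12802
60–74: 7525 * 0.945 = 7111
75–89: 26894 * 0.948 = 25496
Population now: 0–14=14849, 15–29=10468, 30–44=16175, 45–59=12802, 60–74=7111, 75–89=25496
— Period 4 —
Births: 10468 * 0.531 = 5559, 16175 * 0.441 = 7133 — total 12692
15–29: 14849 * 0.962 = 14285
30–44: 10468 * 0.961 = 10060
45–59: 16175 * 0.955 = 15447
60–74: 12802 * 0.945 = 12098
75–89: 7111 * 0.948 = 6741
Population now: 0–14=12692, 15–29=14285, 30–44=10060, 45–59=15447, 60–74=12098, 75–89=6741
Dependents (band 0–14 + band 75–89) = 12692 + 6741 = 19433; working-age = 51890; ratio = 19433/51890 × 100 = 37.5

37.5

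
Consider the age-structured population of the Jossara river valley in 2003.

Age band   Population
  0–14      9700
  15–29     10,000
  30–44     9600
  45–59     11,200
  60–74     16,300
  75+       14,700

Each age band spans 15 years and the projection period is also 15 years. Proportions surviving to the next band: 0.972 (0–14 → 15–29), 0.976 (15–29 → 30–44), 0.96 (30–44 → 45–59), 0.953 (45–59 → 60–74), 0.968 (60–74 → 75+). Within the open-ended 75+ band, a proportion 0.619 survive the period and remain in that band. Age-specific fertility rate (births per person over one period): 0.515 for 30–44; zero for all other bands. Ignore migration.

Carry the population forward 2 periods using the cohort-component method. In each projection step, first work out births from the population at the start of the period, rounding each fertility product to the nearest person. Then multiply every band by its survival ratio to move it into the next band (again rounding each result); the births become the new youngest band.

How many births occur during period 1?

— Period 1 —
Births: 9600 × 0.515 = 4944
15–29: 9700 × 0.972 = 9428
30–44: 10000 × 0.976 = 9760
45–59: 9600 × 0.96 = 9216
60–74: 11200 × 0.953 = 10674
75+: 16300 × 0.968 + 14700 × 0.619 = 15778 + 9099 = 24877
Population now: 0–14=4944, 15–29=9428, 30–44=9760, 45–59=9216, 60–74=10674, 75+=24877

4944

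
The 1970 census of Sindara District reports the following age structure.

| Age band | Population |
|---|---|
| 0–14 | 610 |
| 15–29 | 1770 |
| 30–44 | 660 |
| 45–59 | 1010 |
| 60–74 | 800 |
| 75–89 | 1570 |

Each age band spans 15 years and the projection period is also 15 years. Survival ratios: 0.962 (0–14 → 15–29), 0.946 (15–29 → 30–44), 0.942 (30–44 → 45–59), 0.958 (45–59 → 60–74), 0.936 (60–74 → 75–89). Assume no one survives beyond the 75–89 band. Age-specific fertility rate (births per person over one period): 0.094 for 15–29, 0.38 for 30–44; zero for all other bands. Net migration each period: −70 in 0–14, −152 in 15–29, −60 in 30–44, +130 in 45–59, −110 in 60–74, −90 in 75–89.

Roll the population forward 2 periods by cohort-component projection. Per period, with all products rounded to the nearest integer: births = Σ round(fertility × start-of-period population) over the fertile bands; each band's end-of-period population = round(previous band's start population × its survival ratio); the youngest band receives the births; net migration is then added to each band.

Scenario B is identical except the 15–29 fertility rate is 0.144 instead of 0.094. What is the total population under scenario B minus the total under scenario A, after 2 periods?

107

— Period 1 —
Births: 1770 × 0.094 = 166 ; 660 × 0.38 = 251 — total 417
15–29: 610 × 0.962 = 587
30–44: 1770 × 0.946 = 1674
45–59: 660 × 0.942 = 622
60–74: 1010 × 0.958 = 968
75–89: 800 × 0.936 = 749
Net migration: 0–14 − 70 → 347; 15–29 − 152 → 435; 30–44 − 60 → 1614; 45–59 + 130 → 752; 60–74 − 110 → 858; 75–89 − 90 → 659
Population now: 0–14=347, 15–29=435, 30–44=1614, 45–59=752, 60–74=858, 75–89=659
— Period 2 —
Births: 435 × 0.094 = 41 ; 1614 × 0.38 = 613 — total 654
15–29: 347 × 0.962 = 334
30–44: 435 × 0.946 = 412
45–59: 1614 × 0.942 = 1520
60–74: 752 × 0.958 = 720
75–89: 858 × 0.936 = 803
Net migration: 0–14 − 70 → 584; 15–29 − 152 → 182; 30–44 − 60 → 352; 45–59 + 130 → 1650; 60–74 − 110 → 610; 75–89 − 90 → 713
Population now: 0–14=584, 15–29=182, 30–44=352, 45–59=1650, 60–74=610, 75–89=713
Scenario A total after 2 periods: 4091
Scenario B projection —
— Period 1 —
Births: 1770 × 0.144 = 255 ; 660 × 0.38 = 251 — total 506
15–29: 610 × 0.962 = 587
30–44: 1770 × 0.946 = 1674
45–59: 660 × 0.942 = 622
60–74: 1010 × 0.958 = 968
75–89: 800 × 0.936 = 749
Net migration: 0–14 − 70 → 436; 15–29 − 152 → 435; 30–44 − 60 → 1614; 45–59 + 130 → 752; 60–74 − 110 → 858; 75–89 − 90 → 659
Population now: 0–14=436, 15–29=435, 30–44=1614, 45–59=752, 60–74=858, 75–89=659
— Period 2 —
Births: 435 × 0.144 = 63 ; 1614 × 0.38 = 613 — total 676
15–29: 436 × 0.962 = 419
30–44: 435 × 0.946 = 412
45–59: 1614 × 0.942 = 1520
60–74: 752 × 0.958 = 720
75–89: 858 × 0.936 = 803
Net migration: 0–14 − 70 → 606; 15–29 − 152 → 267; 30–44 − 60 → 352; 45–59 + 130 → 1650; 60–74 − 110 → 610; 75–89 − 90 → 713
Population now: 0–14=606, 15–29=267, 30–44=352, 45–59=1650, 60–74=610, 75–89=713
Scenario B total after 2 periods: 4198
Difference B − A = 4198 − 4091 = 107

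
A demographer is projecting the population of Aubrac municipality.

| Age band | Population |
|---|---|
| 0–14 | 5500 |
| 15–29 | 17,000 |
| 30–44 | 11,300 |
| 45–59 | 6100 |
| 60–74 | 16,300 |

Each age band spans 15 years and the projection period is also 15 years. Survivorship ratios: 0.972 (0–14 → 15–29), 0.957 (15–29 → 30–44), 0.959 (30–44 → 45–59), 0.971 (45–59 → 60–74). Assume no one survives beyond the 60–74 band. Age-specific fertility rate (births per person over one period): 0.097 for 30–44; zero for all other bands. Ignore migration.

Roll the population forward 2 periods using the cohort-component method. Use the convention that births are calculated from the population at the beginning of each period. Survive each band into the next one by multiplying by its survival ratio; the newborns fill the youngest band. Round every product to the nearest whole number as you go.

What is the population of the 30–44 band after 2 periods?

(Groups numbered youngest = 1 to oldest = 5.)
After projecting period 1:
Births: 11300 × 0.097 = 1096
Group 2: 5500 × 0.972 = 5346
Group 3: 17000 × 0.957 = 16269
Group 4: 11300 × 0.959 = 10837
Group 5: 6100 × 0.971 = 5923
Population now: 0–14=1096, 15–29=5346, 30–44=16269, 45–59=10837, 60–74=5923
After projecting period 2:
Births: 16269 × 0.097 = 1578
Group 2: 1096 × 0.972 = 1065
Group 3: 5346 × 0.957 = 5116
Group 4: 16269 × 0.959 = 15602
Group 5: 10837 × 0.971 = 10523
Population now: 0–14=1578, 15–29=1065, 30–44=5116, 45–59=15602, 60–74=10523

5116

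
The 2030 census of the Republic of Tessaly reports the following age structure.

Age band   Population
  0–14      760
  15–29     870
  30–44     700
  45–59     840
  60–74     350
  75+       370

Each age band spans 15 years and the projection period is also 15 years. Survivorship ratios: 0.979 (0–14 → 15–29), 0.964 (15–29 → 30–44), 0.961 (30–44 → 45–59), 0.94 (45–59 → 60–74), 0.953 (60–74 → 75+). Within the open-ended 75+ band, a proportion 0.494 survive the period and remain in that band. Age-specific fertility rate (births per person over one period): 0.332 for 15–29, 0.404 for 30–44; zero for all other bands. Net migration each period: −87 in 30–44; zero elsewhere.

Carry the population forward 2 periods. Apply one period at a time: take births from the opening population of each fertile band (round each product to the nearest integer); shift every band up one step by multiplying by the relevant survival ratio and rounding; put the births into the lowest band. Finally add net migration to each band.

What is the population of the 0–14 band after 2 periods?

Numbering the groups 1..6 from youngest to oldest:
[period 1]
Births: 870 * 0.332 = 289, 700 * 0.404 = 283 ⇒ total 572
Group 2: 760 * 0.979 = 744
Group 3: 870 * 0.964 = 839
Group 4: 700 * 0.961 = 673
Group 5: 840 * 0.94 = 790
Group 6: 350 * 0.953 + 370 * 0.494 = 334 + 183 = 517
Net migration: Group 3 − 87 → 752
Population now: 0–14=572, 15–29=744, 30–44=752, 45–59=673, 60–74=790, 75+=517
[period 2]
Births: 744 * 0.332 = 247, 752 * 0.404 = 304 ⇒ total 551
Group 2: 572 * 0.979 = 560
Group 3: 744 * 0.964 = 717
Group 4: 752 * 0.961 = 723
Group 5: 673 * 0.94 = 633
Group 6: 790 * 0.953 + 517 * 0.494 = 753 + 255 = 1008
Net migration: Group 3 − 87 → 630
Population now: 0–14=551, 15–29=560, 30–44=630, 45–59=723, 60–74=633, 75+=1008

551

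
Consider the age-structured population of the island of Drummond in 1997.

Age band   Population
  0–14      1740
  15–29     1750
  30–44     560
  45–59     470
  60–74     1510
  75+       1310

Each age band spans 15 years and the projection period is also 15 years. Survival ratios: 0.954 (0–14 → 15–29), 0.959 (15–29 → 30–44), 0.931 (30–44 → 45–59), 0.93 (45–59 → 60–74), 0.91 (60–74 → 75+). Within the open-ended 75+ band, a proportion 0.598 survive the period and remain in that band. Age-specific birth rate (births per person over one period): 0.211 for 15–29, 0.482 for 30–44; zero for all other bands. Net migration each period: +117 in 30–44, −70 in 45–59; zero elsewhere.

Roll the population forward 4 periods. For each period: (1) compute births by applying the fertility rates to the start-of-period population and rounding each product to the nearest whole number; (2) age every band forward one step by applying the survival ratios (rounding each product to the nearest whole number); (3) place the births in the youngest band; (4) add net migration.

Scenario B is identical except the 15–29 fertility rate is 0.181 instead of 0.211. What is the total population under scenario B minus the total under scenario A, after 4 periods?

-185

Numbering the bands 1..6 from youngest to oldest:
Period 1:
Births: 1750 * 0.211 = 369, 560 * 0.482 = 270 → total 639
Band 2: 1740 * 0.954 = 1660
Band 3: 1750 * 0.959 = 1678
Band 4: 560 * 0.931 = 521
Band 5: 470 * 0.93 = 437
Band 6: 1510 * 0.91 + 1310 * 0.598 = 1374 + 783 = 2157
Net migration: Band 3 + 117 → 1795; Band 4 − 70 → 451
→ [639, 1660, 1795, 451, 437, 2157]
Period 2:
Births: 1660 * 0.211 = 350, 1795 * 0.482 = 865 → total 1215
Band 2: 639 * 0.954 = 610
Band 3: 1660 * 0.959 = 1592
Band 4: 1795 * 0.931 = 1671
Band 5: 451 * 0.93 = 419
Band 6: 437 * 0.91 + 2157 * 0.598 = 398 + 1290 = 1688
Net migration: Band 3 + 117 → 1709; Band 4 − 70 → 1601
→ [1215, 610, 1709, 1601, 419, 1688]
Period 3:
Births: 610 * 0.211 = 129, 1709 * 0.482 = 824 → total 953
Band 2: 1215 * 0.954 = 1159
Band 3: 610 * 0.959 = 585
Band 4: 1709 * 0.931 = 1591
Band 5: 1601 * 0.93 = 1489
Band 6: 419 * 0.91 + 1688 * 0.598 = 381 + 1009 = 1390
Net migration: Band 3 + 117 → 702; Band 4 − 70 → 1521
→ [953, 1159, 702, 1521, 1489, 1390]
Period 4:
Births: 1159 * 0.211 = 245, 702 * 0.482 = 338 → total 583
Band 2: 953 * 0.954 = 909
Band 3: 1159 * 0.959 = 1111
Band 4: 702 * 0.931 = 654
Band 5: 1521 * 0.93 = 1415
Band 6: 1489 * 0.91 + 1390 * 0.598 = 1355 + 831 = 2186
Net migration: Band 3 + 117 → 1228; Band 4 − 70 → 584
→ [583, 909, 1228, 584, 1415, 2186]
Scenario A total after 4 periods: 6905
Scenario B projection —
Period 1:
Births: 1750 * 0.181 = 317, 560 * 0.482 = 270 → total 587
Band 2: 1740 * 0.954 = 1660
Band 3: 1750 * 0.959 = 1678
Band 4: 560 * 0.931 = 521
Band 5: 470 * 0.93 = 437
Band 6: 1510 * 0.91 + 1310 * 0.598 = 1374 + 783 = 2157
Net migration: Band 3 + 117 → 1795; Band 4 − 70 → 451
→ [587, 1660, 1795, 451, 437, 2157]
Period 2:
Births: 1660 * 0.181 = 300, 1795 * 0.482 = 865 → total 1165
Band 2: 587 * 0.954 = 560
Band 3: 1660 * 0.959 = 1592
Band 4: 1795 * 0.931 = 1671
Band 5: 451 * 0.93 = 419
Band 6: 437 * 0.91 + 2157 * 0.598 = 398 + 1290 = 1688
Net migration: Band 3 + 117 → 1709; Band 4 − 70 → 1601
→ [1165, 560, 1709, 1601, 419, 1688]
Period 3:
Births: 560 * 0.181 = 101, 1709 * 0.482 = 824 → total 925
Band 2: 1165 * 0.954 = 1111
Band 3: 560 * 0.959 = 537
Band 4: 1709 * 0.931 = 1591
Band 5: 1601 * 0.93 = 1489
Band 6: 419 * 0.91 + 1688 * 0.598 = 381 + 1009 = 1390
Net migration: Band 3 + 117 → 654; Band 4 − 70 → 1521
→ [925, 1111, 654, 1521, 1489, 1390]
Period 4:
Births: 1111 * 0.181 = 201, 654 * 0.482 = 315 → total 516
Band 2: 925 * 0.954 = 882
Band 3: 1111 * 0.959 = 1065
Band 4: 654 * 0.931 = 609
Band 5: 1521 * 0.93 = 1415
Band 6: 1489 * 0.91 + 1390 * 0.598 = 1355 + 831 = 2186
Net migration: Band 3 + 117 → 1182; Band 4 − 70 → 539
→ [516, 882, 1182, 539, 1415, 2186]
Scenario B total after 4 periods: 6720
Difference B − A = 6720 − 6905 = -185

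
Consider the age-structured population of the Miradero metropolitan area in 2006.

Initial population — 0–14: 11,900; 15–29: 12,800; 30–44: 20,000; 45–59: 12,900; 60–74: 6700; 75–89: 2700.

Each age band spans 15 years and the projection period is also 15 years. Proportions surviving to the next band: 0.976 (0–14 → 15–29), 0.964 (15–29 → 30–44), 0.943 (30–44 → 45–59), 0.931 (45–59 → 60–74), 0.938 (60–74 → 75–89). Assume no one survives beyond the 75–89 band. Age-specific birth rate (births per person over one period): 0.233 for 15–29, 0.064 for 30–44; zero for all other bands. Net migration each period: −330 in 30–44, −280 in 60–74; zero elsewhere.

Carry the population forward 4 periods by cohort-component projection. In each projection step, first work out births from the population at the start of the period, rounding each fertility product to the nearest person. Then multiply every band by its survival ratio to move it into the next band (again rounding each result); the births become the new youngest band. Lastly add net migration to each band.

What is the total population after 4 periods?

Let band 1 be 0–14 through band 6 = 75–89.
[period 1]
Births: 12800 × 0.233 = 2982 ; 20000 × 0.064 = 1280 ⇒ total 4262
Band 2: 11900 × 0.976 = 11614
Band 3: 12800 × 0.964 = 12339
Band 4: 20000 × 0.943 = 18860
Band 5: 12900 × 0.931 = 12010
Band 6: 6700 × 0.938 = 6285
Net migration: Band 3 − 330 → 12009; Band 5 − 280 → 11730
Giving 4262 / 11614 / 12009 / 18860 / 11730 / 6285.
[period 2]
Births: 11614 × 0.233 = 2706 ; 12009 × 0.064 = 769 ⇒ total 3475
Band 2: 4262 × 0.976 = 4160
Band 3: 11614 × 0.964 = 11196
Band 4: 12009 × 0.943 = 11324
Band 5: 18860 × 0.931 = 17559
Band 6: 11730 × 0.938 = 11003
Net migration: Band 3 − 330 → 10866; Band 5 − 280 → 17279
Giving 3475 / 4160 / 10866 / 11324 / 17279 / 11003.
[period 3]
Births: 4160 × 0.233 = 969 ; 10866 × 0.064 = 695 ⇒ total 1664
Band 2: 3475 × 0.976 = 3392
Band 3: 4160 × 0.964 = 4010
Band 4: 10866 × 0.943 = 10247
Band 5: 11324 × 0.931 = 10543
Band 6: 17279 × 0.938 = 16208
Net migration: Band 3 − 330 → 3680; Band 5 − 280 → 10263
Giving 1664 / 3392 / 3680 / 10247 / 10263 / 16208.
[period 4]
Births: 3392 × 0.233 = 790 ; 3680 × 0.064 = 236 ⇒ total 1026
Band 2: 1664 × 0.976 = 1624
Band 3: 3392 × 0.964 = 3270
Band 4: 3680 × 0.943 = 3470
Band 5: 10247 × 0.931 = 9540
Band 6: 10263 × 0.938 = 9627
Net migration: Band 3 − 330 → 2940; Band 5 − 280 → 9260
Giving 1026 / 1624 / 2940 / 3470 / 9260 / 9627.
Total after period 4: 1026 + 1624 + 2940 + 3470 + 9260 + 9627 = 27947

27947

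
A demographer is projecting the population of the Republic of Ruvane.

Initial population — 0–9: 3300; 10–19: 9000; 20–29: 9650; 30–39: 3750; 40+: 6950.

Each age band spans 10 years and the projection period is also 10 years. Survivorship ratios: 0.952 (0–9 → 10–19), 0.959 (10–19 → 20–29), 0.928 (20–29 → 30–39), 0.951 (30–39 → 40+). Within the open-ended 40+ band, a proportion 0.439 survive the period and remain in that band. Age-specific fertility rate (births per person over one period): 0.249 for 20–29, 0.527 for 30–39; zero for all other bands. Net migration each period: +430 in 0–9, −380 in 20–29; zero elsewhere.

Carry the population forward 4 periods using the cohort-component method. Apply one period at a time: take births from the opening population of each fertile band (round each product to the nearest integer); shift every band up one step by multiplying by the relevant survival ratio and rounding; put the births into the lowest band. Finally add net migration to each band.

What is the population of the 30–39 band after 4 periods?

3721

[period 1]
Births: 9650 * 0.249 = 2403, 3750 * 0.527 = 1976 — total 4379
10–19: 3300 * 0.952 = 3142
20–29: 9000 * 0.959 = 8631
30–39: 9650 * 0.928 = 8955
40+: 3750 * 0.951 + 6950 * 0.439 = 3566 + 3051 = 6617
Net migration: 0–9 + 430 → 4809; 20–29 − 380 → 8251
Population now: 0–9=4809, 10–19=3142, 20–29=8251, 30–39=8955, 40+=6617
[period 2]
Births: 8251 * 0.249 = 2054, 8955 * 0.527 = 4719 — total 6773
10–19: 4809 * 0.952 = 4578
20–29: 3142 * 0.959 = 3013
30–39: 8251 * 0.928 = 7657
40+: 8955 * 0.951 + 6617 * 0.439 = 8516 + 2905 = 11421
Net migration: 0–9 + 430 → 7203; 20–29 − 380 → 2633
Population now: 0–9=7203, 10–19=4578, 20–29=2633, 30–39=7657, 40+=11421
[period 3]
Births: 2633 * 0.249 = 656, 7657 * 0.527 = 4035 — total 4691
10–19: 7203 * 0.952 = 6857
20–29: 4578 * 0.959 = 4390
30–39: 2633 * 0.928 = 2443
40+: 7657 * 0.951 + 11421 * 0.439 = 7282 + 5014 = 12296
Net migration: 0–9 + 430 → 5121; 20–29 − 380 → 4010
Population now: 0–9=5121, 10–19=6857, 20–29=4010, 30–39=2443, 40+=12296
[period 4]
Births: 4010 * 0.249 = 998, 2443 * 0.527 = 1287 — total 2285
10–19: 5121 * 0.952 = 4875
20–29: 6857 * 0.959 = 6576
30–39: 4010 * 0.928 = 3721
40+: 2443 * 0.951 + 12296 * 0.439 = 2323 + 5398 = 7721
Net migration: 0–9 + 430 → 2715; 20–29 − 380 → 6196
Population now: 0–9=2715, 10–19=4875, 20–29=6196, 30–39=3721, 40+=7721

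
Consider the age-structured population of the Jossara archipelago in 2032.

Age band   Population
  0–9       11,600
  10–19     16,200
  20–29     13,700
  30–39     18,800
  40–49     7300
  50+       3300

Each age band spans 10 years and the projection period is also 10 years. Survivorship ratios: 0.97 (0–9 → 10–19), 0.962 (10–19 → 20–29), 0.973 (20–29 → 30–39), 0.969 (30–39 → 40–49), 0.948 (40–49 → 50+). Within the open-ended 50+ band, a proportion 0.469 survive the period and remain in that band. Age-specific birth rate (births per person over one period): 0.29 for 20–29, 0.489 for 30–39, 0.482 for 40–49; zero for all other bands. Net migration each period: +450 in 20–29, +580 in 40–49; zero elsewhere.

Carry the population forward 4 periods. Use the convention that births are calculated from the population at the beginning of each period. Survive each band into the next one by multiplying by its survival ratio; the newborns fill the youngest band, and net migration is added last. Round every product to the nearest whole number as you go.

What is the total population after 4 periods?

106254

Period 1:
Births: 13700 * 0.29 = 3973 ; 18800 * 0.489 = 9193 ; 7300 * 0.482 = 3519 → total 16685
10–19: 11600 * 0.97 = 11252
20–29: 16200 * 0.962 = 15584
30–39: 13700 * 0.973 = 13330
40–49: 18800 * 0.969 = 18217
50+: 7300 * 0.948 + 3300 * 0.469 = 6920 + 1548 = 8468
Net migration: 20–29 + 450 → 16034; 40–49 + 580 → 18797
End of period: [16685, 11252, 16034, 13330, 18797, 8468]
Period 2:
Births: 16034 * 0.29 = 4650 ; 13330 * 0.489 = 6518 ; 18797 * 0.482 = 9060 → total 20228
10–19: 16685 * 0.97 = 16184
20–29: 11252 * 0.962 = 10824
30–39: 16034 * 0.973 = 15601
40–49: 13330 * 0.969 = 12917
50+: 18797 * 0.948 + 8468 * 0.469 = 17820 + 3971 = 21791
Net migration: 20–29 + 450 → 11274; 40–49 + 580 → 13497
End of period: [20228, 16184, 11274, 15601, 13497, 21791]
Period 3:
Births: 11274 * 0.29 = 3269 ; 15601 * 0.489 = 7629 ; 13497 * 0.482 = 6506 → total 17404
10–19: 20228 * 0.97 = 19621
20–29: 16184 * 0.962 = 15569
30–39: 11274 * 0.973 = 10970
40–49: 15601 * 0.969 = 15117
50+: 13497 * 0.948 + 21791 * 0.469 = 12795 + 10220 = 23015
Net migration: 20–29 + 450 → 16019; 40–49 + 580 → 15697
End of period: [17404, 19621, 16019, 10970, 15697, 23015]
Period 4:
Births: 16019 * 0.29 = 4646 ; 10970 * 0.489 = 5364 ; 15697 * 0.482 = 7566 → total 17576
10–19: 17404 * 0.97 = 16882
20–29: 19621 * 0.962 = 18875
30–39: 16019 * 0.973 = 15586
40–49: 10970 * 0.969 = 10630
50+: 15697 * 0.948 + 23015 * 0.469 = 14881 + 10794 = 25675
Net migration: 20–29 + 450 → 19325; 40–49 + 580 → 11210
End of period: [17576, 16882, 19325, 15586, 11210, 25675]
Total after period 4: 17576 + 16882 + 19325 + 15586 + 11210 + 25675 = 106254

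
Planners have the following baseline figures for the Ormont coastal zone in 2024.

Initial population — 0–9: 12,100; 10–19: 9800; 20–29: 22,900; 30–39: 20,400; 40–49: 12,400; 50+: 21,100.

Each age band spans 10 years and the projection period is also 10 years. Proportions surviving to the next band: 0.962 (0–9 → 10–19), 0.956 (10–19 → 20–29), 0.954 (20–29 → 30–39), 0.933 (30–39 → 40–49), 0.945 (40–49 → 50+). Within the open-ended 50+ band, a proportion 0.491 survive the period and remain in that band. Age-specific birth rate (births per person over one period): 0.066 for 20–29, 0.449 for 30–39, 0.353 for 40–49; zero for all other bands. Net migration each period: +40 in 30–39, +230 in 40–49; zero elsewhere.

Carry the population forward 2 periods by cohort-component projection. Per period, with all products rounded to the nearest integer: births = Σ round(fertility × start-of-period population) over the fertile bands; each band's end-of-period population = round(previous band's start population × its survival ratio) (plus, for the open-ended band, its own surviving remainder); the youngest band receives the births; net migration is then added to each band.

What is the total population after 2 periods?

101522

After projecting period 1:
Births: 22900 * 0.066 = 1511, 20400 * 0.449 = 9160, 12400 * 0.353 = 4377 → 15048
10–19: 12100 * 0.962 = 11640
20–29: 9800 * 0.956 = 9369
30–39: 22900 * 0.954 = 21847
40–49: 20400 * 0.933 = 19033
50+: 12400 * 0.945 + 21100 * 0.491 = 11718 + 10360 = 22078
Net migration: 30–39 + 40 → 21887; 40–49 + 230 → 19263
Giving 15048 / 11640 / 9369 / 21887 / 19263 / 22078.
After projecting period 2:
Births: 9369 * 0.066 = 618, 21887 * 0.449 = 9827, 19263 * 0.353 = 6800 → 17245
10–19: 15048 * 0.962 = 14476
20–29: 11640 * 0.956 = 11128
30–39: 9369 * 0.954 = 8938
40–49: 21887 * 0.933 = 20421
50+: 19263 * 0.945 + 22078 * 0.491 = 18204 + 10840 = 29044
Net migration: 30–39 + 40 → 8978; 40–49 + 230 → 20651
Giving 17245 / 14476 / 11128 / 8978 / 20651 / 29044.
Total after period 2: 17245 + 14476 + 11128 + 8978 + 20651 + 29044 = 101522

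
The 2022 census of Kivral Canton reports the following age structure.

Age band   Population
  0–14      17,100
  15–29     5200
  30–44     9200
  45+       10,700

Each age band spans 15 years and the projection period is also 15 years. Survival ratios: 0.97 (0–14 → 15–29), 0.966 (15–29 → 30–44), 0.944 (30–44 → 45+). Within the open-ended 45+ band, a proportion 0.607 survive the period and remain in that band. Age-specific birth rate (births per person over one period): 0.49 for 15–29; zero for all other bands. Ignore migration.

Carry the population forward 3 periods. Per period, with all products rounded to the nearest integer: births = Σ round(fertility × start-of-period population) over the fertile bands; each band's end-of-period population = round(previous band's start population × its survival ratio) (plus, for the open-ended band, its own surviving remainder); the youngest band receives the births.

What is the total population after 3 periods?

Period 1:
Births: 5200 × 0.49 = 2548
15–29: 17100 × 0.97 = 16587
30–44: 5200 × 0.966 = 5023
45+: 9200 × 0.944 + 10700 × 0.607 = 8685 + 6495 = 15180
Population now: 0–14=2548, 15–29=16587, 30–44=5023, 45+=15180
Period 2:
Births: 16587 × 0.49 = 8128
15–29: 2548 × 0.97 = 2472
30–44: 16587 × 0.966 = 16023
45+: 5023 × 0.944 + 15180 × 0.607 = 4742 + 9214 = 13956
Population now: 0–14=8128, 15–29=2472, 30–44=16023, 45+=13956
Period 3:
Births: 2472 × 0.49 = 1211
15–29: 8128 × 0.97 = 7884
30–44: 2472 × 0.966 = 2388
45+: 16023 × 0.944 + 13956 × 0.607 = 15126 + 8471 = 23597
Population now: 0–14=1211, 15–29=7884, 30–44=2388, 45+=23597
Total after period 3: 1211 + 7884 + 2388 + 23597 = 35080

35080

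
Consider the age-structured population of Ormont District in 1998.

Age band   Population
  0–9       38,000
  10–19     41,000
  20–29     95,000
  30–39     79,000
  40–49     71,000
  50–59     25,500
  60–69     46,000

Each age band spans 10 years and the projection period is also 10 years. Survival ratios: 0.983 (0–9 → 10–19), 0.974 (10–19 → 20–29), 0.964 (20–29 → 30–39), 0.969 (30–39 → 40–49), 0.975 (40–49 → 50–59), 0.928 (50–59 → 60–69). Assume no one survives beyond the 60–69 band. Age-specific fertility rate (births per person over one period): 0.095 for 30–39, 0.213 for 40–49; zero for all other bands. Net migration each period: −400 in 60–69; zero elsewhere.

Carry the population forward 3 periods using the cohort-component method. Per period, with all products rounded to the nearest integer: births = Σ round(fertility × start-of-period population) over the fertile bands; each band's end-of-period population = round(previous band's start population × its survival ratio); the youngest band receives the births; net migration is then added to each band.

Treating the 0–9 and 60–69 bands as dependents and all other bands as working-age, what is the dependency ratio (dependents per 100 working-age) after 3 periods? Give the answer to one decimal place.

44.6

Period 1:
Births: 79000 × 0.095 = 7505, 71000 × 0.213 = 15123 → 22628
10–19: 38000 × 0.983 = 37354
20–29: 41000 × 0.974 = 39934
30–39: 95000 × 0.964 = 91580
40–49: 79000 × 0.969 = 76551
50–59: 71000 × 0.975 = 69225
60–69: 25500 × 0.928 = 23664
Net migration: 60–69 − 400 → 23264
→ [22628, 37354, 39934, 91580, 76551, 69225, 23264]
Period 2:
Births: 91580 × 0.095 = 8700, 76551 × 0.213 = 16305 → 25005
10–19: 22628 × 0.983 = 22243
20–29: 37354 × 0.974 = 36383
30–39: 39934 × 0.964 = 38496
40–49: 91580 × 0.969 = 88741
50–59: 76551 × 0.975 = 74637
60–69: 69225 × 0.928 = 64241
Net migration: 60–69 − 400 → 63841
→ [25005, 22243, 36383, 38496, 88741, 74637, 63841]
Period 3:
Births: 38496 × 0.095 = 3657, 88741 × 0.213 = 18902 → 22559
10–19: 25005 × 0.983 = 24580
20–29: 22243 × 0.974 = 21665
30–39: 36383 × 0.964 = 35073
40–49: 38496 × 0.969 = 37303
50–59: 88741 × 0.975 = 86522
60–69: 74637 × 0.928 = 69263
Net migration: 60–69 − 400 → 68863
→ [22559, 24580, 21665, 35073, 37303, 86522, 68863]
Dependents (band 0–9 + band 60–69) = 22559 + 68863 = 91422; working-age = 205143; ratio = 91422/205143 × 100 = 44.6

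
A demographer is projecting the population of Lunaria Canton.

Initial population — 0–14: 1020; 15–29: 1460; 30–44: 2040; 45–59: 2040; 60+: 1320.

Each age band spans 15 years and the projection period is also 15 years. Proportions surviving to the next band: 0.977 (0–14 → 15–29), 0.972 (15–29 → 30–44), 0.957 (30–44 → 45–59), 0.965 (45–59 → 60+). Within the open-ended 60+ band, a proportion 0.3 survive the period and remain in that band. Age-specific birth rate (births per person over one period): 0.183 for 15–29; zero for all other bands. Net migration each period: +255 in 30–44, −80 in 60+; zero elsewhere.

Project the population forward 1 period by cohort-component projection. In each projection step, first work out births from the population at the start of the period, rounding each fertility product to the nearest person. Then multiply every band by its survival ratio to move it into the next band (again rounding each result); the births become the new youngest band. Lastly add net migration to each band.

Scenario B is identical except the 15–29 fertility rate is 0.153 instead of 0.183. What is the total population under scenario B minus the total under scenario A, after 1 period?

Call the groups 1 to 5, youngest first.
After projecting period 1:
Births: 1460 × 0.183 = 267
Group 2: 1020 × 0.977 = 997
Group 3: 1460 × 0.972 = 1419
Group 4: 2040 × 0.957 = 1952
Group 5: 2040 × 0.965 + 1320 × 0.3 = 1969 + 396 = 2365
Net migration: Group 3 + 255 → 1674; Group 5 − 80 → 2285
Giving 267 / 997 / 1674 / 1952 / 2285.
Scenario A total after 1 period: 7175
Scenario B projection —
After projecting period 1:
Births: 1460 × 0.153 = 223
Group 2: 1020 × 0.977 = 997
Group 3: 1460 × 0.972 = 1419
Group 4: 2040 × 0.957 = 1952
Group 5: 2040 × 0.965 + 1320 × 0.3 = 1969 + 396 = 2365
Net migration: Group 3 + 255 → 1674; Group 5 − 80 → 2285
Giving 223 / 997 / 1674 / 1952 / 2285.
Scenario B total after 1 period: 7131
Difference B − A = 7131 − 7175 = -44

-44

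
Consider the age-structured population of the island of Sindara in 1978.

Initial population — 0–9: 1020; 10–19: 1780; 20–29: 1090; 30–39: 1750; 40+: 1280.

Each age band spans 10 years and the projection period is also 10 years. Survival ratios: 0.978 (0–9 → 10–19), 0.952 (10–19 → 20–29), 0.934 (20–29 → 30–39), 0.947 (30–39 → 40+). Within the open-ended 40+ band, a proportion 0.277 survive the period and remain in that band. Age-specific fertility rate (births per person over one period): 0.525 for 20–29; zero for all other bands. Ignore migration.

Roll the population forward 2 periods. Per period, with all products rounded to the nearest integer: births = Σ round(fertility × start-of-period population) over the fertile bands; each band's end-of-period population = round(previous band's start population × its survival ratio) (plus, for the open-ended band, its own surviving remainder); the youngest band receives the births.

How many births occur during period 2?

890

After projecting period 1:
Births: 1090 * 0.525 = 572
10–19: 1020 * 0.978 = 998
20–29: 1780 * 0.952 = 1695
30–39: 1090 * 0.934 = 1018
40+: 1750 * 0.947 + 1280 * 0.277 = 1657 + 355 = 2012
Giving 572 / 998 / 1695 / 1018 / 2012.
After projecting period 2:
Births: 1695 * 0.525 = 890
10–19: 572 * 0.978 = 559
20–29: 998 * 0.952 = 950
30–39: 1695 * 0.934 = 1583
40+: 1018 * 0.947 + 2012 * 0.277 = 964 + 557 = 1521
Giving 890 / 559 / 950 / 1583 / 1521.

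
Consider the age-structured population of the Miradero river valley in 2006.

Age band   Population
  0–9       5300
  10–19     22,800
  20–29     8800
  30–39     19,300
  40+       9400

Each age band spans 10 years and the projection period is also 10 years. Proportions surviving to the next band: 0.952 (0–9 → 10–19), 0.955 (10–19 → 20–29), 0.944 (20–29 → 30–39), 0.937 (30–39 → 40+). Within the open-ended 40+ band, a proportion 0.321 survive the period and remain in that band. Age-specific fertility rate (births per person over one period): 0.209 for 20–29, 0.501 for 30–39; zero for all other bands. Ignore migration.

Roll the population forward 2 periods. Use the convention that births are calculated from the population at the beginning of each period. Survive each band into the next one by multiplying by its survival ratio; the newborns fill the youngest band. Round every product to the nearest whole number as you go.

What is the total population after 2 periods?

Call the bands 1 to 5, youngest first.
[period 1]
Births: 8800 * 0.209 = 1839  |  19300 * 0.501 = 9669 — total 11508
Band 2: 5300 * 0.952 = 5046
Band 3: 22800 * 0.955 = 21774
Band 4: 8800 * 0.944 = 8307
Band 5: 19300 * 0.937 + 9400 * 0.321 = 18084 + 3017 = 21101
Giving 11508 / 5046 / 21774 / 8307 / 21101.
[period 2]
Births: 21774 * 0.209 = 4551  |  8307 * 0.501 = 4162 — total 8713
Band 2: 11508 * 0.952 = 10956
Band 3: 5046 * 0.955 = 4819
Band 4: 21774 * 0.944 = 20555
Band 5: 8307 * 0.937 + 21101 * 0.321 = 7784 + 6773 = 14557
Giving 8713 / 10956 / 4819 / 20555 / 14557.
Total after period 2: 8713 + 10956 + 4819 + 20555 + 14557 = 59600

59600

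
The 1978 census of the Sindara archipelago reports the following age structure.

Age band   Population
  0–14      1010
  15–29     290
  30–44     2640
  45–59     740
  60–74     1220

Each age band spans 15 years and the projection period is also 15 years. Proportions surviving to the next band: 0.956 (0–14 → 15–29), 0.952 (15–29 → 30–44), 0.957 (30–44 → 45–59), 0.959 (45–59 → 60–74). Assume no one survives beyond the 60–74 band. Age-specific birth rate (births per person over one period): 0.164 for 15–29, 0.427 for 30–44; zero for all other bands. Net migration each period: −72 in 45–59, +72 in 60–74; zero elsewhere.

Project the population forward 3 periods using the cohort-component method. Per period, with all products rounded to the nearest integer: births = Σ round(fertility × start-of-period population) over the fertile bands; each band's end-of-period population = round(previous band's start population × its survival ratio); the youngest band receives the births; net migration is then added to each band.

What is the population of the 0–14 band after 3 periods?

[period 1]
Births: 290 × 0.164 = 48, 2640 × 0.427 = 1127 → total 1175
15–29: 1010 × 0.956 = 966
30–44: 290 × 0.952 = 276
45–59: 2640 × 0.957 = 2526
60–74: 740 × 0.959 = 710
Net migration: 45–59 − 72 → 2454; 60–74 + 72 → 782
Population now: 0–14=1175, 15–29=966, 30–44=276, 45–59=2454, 60–74=782
[period 2]
Births: 966 × 0.164 = 158, 276 × 0.427 = 118 → total 276
15–29: 1175 × 0.956 = 1123
30–44: 966 × 0.952 = 920
45–59: 276 × 0.957 = 264
60–74: 2454 × 0.959 = 2353
Net migration: 45–59 − 72 → 192; 60–74 + 72 → 2425
Population now: 0–14=276, 15–29=1123, 30–44=920, 45–59=192, 60–74=2425
[period 3]
Births: 1123 × 0.164 = 184, 920 × 0.427 = 393 → total 577
15–29: 276 × 0.956 = 264
30–44: 1123 × 0.952 = 1069
45–59: 920 × 0.957 = 880
60–74: 192 × 0.959 = 184
Net migration: 45–59 − 72 → 808; 60–74 + 72 → 256
Population now: 0–14=577, 15–29=264, 30–44=1069, 45–59=808, 60–74=256

577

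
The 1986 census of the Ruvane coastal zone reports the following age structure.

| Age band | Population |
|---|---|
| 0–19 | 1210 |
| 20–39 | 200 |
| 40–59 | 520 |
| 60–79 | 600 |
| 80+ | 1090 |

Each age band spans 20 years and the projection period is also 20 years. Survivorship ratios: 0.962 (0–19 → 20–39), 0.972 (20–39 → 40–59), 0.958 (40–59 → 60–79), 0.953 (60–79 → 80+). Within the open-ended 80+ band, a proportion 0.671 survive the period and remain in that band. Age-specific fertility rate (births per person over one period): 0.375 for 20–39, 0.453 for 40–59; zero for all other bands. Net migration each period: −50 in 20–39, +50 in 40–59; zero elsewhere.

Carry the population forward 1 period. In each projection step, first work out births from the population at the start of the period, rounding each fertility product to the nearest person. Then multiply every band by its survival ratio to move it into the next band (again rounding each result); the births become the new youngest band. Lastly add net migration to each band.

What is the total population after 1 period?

3470

Numbering the groups 1..5 from youngest to oldest:
Period 1.
Births: 200 × 0.375 = 75 ; 520 × 0.453 = 236 → 311
Group 2: 1210 × 0.962 = 1164
Group 3: 200 × 0.972 = 194
Group 4: 520 × 0.958 = 498
Group 5: 600 × 0.953 + 1090 × 0.671 = 572 + 731 = 1303
Net migration: Group 2 − 50 → 1114; Group 3 + 50 → 244
Population now: 0–19=311, 20–39=1114, 40–59=244, 60–79=498, 80+=1303
Total after period 1: 311 + 1114 + 244 + 498 + 1303 = 3470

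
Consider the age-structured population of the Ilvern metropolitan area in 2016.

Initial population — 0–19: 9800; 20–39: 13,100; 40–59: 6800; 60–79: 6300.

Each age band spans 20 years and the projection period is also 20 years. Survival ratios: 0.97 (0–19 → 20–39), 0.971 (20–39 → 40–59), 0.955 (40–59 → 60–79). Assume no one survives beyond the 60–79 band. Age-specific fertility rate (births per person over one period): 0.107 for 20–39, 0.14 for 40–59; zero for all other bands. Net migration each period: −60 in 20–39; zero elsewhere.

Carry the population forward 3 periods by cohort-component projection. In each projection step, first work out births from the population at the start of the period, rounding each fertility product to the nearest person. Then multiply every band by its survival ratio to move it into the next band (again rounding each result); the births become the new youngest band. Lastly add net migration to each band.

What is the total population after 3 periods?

Call the bands 1 to 4, youngest first.
After projecting period 1:
Births: 13100 × 0.107 = 1402 ; 6800 × 0.14 = 952 — total 2354
Band 2: 9800 × 0.97 = 9506
Band 3: 13100 × 0.971 = 12720
Band 4: 6800 × 0.955 = 6494
Net migration: Band 2 − 60 → 9446
Giving 2354 / 9446 / 12720 / 6494.
After projecting period 2:
Births: 9446 × 0.107 = 1011 ; 12720 × 0.14 = 1781 — total 2792
Band 2: 2354 × 0.97 = 2283
Band 3: 9446 × 0.971 = 9172
Band 4: 12720 × 0.955 = 12148
Net migration: Band 2 − 60 → 2223
Giving 2792 / 2223 / 9172 / 12148.
After projecting period 3:
Births: 2223 × 0.107 = 238 ; 9172 × 0.14 = 1284 — total 1522
Band 2: 2792 × 0.97 = 2708
Band 3: 2223 × 0.971 = 2159
Band 4: 9172 × 0.955 = 8759
Net migration: Band 2 − 60 → 2648
Giving 1522 / 2648 / 2159 / 8759.
Total after period 3: 1522 + 2648 + 2159 + 8759 = 15088

15088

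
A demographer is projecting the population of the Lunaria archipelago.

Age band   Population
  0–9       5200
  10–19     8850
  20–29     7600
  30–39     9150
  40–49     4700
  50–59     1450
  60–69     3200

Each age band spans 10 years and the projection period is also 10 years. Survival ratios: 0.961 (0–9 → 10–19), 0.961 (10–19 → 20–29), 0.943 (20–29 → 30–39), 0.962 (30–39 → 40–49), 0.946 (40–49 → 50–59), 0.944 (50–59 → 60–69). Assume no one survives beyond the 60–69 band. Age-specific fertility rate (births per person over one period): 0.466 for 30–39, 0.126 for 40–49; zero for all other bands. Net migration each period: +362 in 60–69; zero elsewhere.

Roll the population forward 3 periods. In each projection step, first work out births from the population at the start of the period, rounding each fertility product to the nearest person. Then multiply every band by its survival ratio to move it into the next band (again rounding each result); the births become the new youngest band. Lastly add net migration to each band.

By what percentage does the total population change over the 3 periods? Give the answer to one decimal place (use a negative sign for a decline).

Numbering the groups 1..7 from youngest to oldest:
Period 1:
Births: 9150 × 0.466 = 4264 ; 4700 × 0.126 = 592 — total 4856
Group 2: 5200 × 0.961 = 4997
Group 3: 8850 × 0.961 = 8505
Group 4: 7600 × 0.943 = 7167
Group 5: 9150 × 0.962 = 8802
Group 6: 4700 × 0.946 = 4446
Group 7: 1450 × 0.944 = 1369
Net migration: Group 7 + 362 → 1731
Giving 4856 / 4997 / 8505 / 7167 / 8802 / 4446 / 1731.
Period 2:
Births: 7167 × 0.466 = 3340 ; 8802 × 0.126 = 1109 — total 4449
Group 2: 4856 × 0.961 = 4667
Group 3: 4997 × 0.961 = 4802
Group 4: 8505 × 0.943 = 8020
Group 5: 7167 × 0.962 = 6895
Group 6: 8802 × 0.946 = 8327
Group 7: 4446 × 0.944 = 4197
Net migration: Group 7 + 362 → 4559
Giving 4449 / 4667 / 4802 / 8020 / 6895 / 8327 / 4559.
Period 3:
Births: 8020 × 0.466 = 3737 ; 6895 × 0.126 = 869 — total 4606
Group 2: 4449 × 0.961 = 4275
Group 3: 4667 × 0.961 = 4485
Group 4: 4802 × 0.943 = 4528
Group 5: 8020 × 0.962 = 7715
Group 6: 6895 × 0.946 = 6523
Group 7: 8327 × 0.944 = 7861
Net migration: Group 7 + 362 → 8223
Giving 4606 / 4275 / 4485 / 4528 / 7715 / 6523 / 8223.
Total: 40150 → 40355; change = 205; percentage change = 0.5%

0.5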